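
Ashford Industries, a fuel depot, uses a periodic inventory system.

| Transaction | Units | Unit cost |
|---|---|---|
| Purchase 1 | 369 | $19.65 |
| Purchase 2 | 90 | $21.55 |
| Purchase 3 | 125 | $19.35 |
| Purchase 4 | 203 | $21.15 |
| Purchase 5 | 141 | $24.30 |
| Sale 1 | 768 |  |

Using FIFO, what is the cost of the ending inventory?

Ending inventory = $3,828.15

Sale 1 (768) [FIFO — oldest first]: 369 @ $19.65 + 90 @ $21.55 + 125 @ $19.35 + 184 @ $21.15 = $15,500.70
Ending inventory: 19 @ $21.15 + 141 @ $24.30 = $3,828.15
Check: goods available $19,328.85 = COGS $15,500.70 + ending $3,828.15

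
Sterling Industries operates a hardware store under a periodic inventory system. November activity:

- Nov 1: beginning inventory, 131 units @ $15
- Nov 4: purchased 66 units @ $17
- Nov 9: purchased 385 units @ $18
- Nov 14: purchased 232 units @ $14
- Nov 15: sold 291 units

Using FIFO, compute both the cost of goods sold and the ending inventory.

COGS = $4,779; ending inventory = $8,486

Nov 15, 291 sold [FIFO — oldest first]: 131 @ $15 + 66 @ $17 + 94 @ $18 = $4,779
Ending inventory: 291 @ $18 + 232 @ $14 = $8,486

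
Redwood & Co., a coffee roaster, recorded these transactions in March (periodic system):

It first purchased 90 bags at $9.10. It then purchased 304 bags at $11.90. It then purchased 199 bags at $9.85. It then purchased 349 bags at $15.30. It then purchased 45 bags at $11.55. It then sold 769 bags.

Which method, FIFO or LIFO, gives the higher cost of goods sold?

FIFO COGS: 90 @ $9.10 + 304 @ $11.90 + 199 @ $9.85 + 176 @ $15.30 = $9,089.55
LIFO COGS: 45 @ $11.55 + 349 @ $15.30 + 199 @ $9.85 + 176 @ $11.90 = $9,914.00

LIFO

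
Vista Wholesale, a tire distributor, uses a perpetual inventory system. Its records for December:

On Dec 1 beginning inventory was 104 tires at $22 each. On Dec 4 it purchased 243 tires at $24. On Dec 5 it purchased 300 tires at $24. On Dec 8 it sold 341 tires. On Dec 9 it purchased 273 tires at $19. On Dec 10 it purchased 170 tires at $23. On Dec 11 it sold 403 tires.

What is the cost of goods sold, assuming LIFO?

Dec 8, 341 sold [LIFO — newest first]: 300 @ $24 + 41 @ $24 = $8,184
Dec 11, 403 sold [LIFO — newest first]: 170 @ $23 + 233 @ $19 = $8,337
Total COGS = $8,184 + $8,337 = $16,521
Ending inventory: 104 @ $22 + 202 @ $24 + 40 @ $19 = $7,896

COGS = $16,521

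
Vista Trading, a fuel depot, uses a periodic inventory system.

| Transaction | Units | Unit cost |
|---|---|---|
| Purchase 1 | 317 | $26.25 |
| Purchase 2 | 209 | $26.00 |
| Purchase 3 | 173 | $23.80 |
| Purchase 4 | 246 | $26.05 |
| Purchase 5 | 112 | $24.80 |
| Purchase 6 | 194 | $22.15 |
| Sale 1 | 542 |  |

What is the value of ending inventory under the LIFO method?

Sale 1 (542) [LIFO — newest first]: 194 @ $22.15 + 112 @ $24.80 + 236 @ $26.05 = $13,222.50
Ending inventory: 317 @ $26.25 + 209 @ $26.00 + 173 @ $23.80 + 10 @ $26.05 = $18,133.15

Ending inventory = $18,133.15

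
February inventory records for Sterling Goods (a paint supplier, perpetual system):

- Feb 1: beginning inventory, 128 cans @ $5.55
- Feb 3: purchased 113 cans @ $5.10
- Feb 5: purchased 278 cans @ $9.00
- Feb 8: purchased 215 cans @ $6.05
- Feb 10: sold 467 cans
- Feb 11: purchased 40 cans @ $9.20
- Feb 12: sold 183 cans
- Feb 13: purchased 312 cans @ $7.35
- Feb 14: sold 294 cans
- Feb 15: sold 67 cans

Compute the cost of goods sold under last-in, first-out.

COGS = $7,334.40

Feb 10, 467 sold [LIFO — newest first]: 215 @ $6.05 + 252 @ $9.00 = $3,568.75
Feb 12, 183 sold [LIFO — newest first]: 40 @ $9.20 + 26 @ $9.00 + 113 @ $5.10 + 4 @ $5.55 = $1,200.50
Feb 14, 294 sold [LIFO — newest first]: 294 @ $7.35 = $2,160.90
Feb 15, 67 sold [LIFO — newest first]: 18 @ $7.35 + 49 @ $5.55 = $404.25
Total COGS = $3,568.75 + $1,200.50 + $2,160.90 + $404.25 = $7,334.40
Ending inventory: 75 @ $5.55 = $416.25
Check: goods available $7,750.65 = COGS $7,334.40 + ending $416.25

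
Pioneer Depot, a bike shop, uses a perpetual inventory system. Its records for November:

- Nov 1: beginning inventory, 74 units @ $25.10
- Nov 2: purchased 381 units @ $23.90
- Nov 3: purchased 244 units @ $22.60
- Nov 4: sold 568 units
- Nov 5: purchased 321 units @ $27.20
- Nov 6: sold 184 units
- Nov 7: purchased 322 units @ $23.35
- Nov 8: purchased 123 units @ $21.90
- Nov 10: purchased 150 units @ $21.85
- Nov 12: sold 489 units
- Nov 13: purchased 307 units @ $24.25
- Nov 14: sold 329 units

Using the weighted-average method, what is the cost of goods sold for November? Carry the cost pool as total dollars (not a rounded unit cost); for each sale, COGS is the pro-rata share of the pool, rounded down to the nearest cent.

After Nov 1: 74 on hand, pool $1,857.40 (≈ $25.1000 each)
After Nov 2: 455 on hand, pool $10,963.30 (≈ $24.0952 each)
After Nov 3: 699 on hand, pool $16,477.70 (≈ $23.5732 each)
Nov 4, sell 568: 568/699 × $16,477.70 → $13,389.60
After Nov 5: 452 on hand, pool $11,819.30 (≈ $26.1489 each)
Nov 6, sell 184: 184/452 × $11,819.30 → $4,811.39
After Nov 7: 590 on hand, pool $14,526.61 (≈ $24.6214 each)
After Nov 8: 713 on hand, pool $17,220.31 (≈ $24.1519 each)
After Nov 10: 863 on hand, pool $20,497.81 (≈ $23.7518 each)
Nov 12, sell 489: 489/863 × $20,497.81 → $11,614.63
After Nov 13: 681 on hand, pool $16,327.93 (≈ $23.9764 each)
Nov 14, sell 329: 329/681 × $16,327.93 → $7,888.23
Total COGS = $13,389.60 + $4,811.39 + $11,614.63 + $7,888.23 = $37,703.85
Ending inventory (cost pool remaining) = $8,439.70

COGS = $37,703.85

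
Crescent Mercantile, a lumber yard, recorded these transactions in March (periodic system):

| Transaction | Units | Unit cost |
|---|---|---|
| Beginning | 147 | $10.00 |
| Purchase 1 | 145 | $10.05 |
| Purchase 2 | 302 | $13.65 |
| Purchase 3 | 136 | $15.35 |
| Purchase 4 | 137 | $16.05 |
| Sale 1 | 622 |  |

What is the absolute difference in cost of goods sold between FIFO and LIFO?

FIFO COGS: 147 @ $10.00 + 145 @ $10.05 + 302 @ $13.65 + 28 @ $15.35 = $7,479.35
LIFO COGS: 137 @ $16.05 + 136 @ $15.35 + 302 @ $13.65 + 47 @ $10.05 = $8,881.10
Difference = |$7,479.35 − $8,881.10| = $1,401.75

$1,401.75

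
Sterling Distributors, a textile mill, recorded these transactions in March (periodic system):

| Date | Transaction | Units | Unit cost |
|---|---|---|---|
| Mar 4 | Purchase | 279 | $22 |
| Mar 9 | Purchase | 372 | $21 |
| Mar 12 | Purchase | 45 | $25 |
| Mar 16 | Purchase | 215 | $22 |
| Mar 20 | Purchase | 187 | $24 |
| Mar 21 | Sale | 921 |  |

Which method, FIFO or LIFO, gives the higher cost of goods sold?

FIFO COGS: 279 @ $22 + 372 @ $21 + 45 @ $25 + 215 @ $22 + 10 @ $24 = $20,045
LIFO COGS: 187 @ $24 + 215 @ $22 + 45 @ $25 + 372 @ $21 + 102 @ $22 = $20,399

LIFO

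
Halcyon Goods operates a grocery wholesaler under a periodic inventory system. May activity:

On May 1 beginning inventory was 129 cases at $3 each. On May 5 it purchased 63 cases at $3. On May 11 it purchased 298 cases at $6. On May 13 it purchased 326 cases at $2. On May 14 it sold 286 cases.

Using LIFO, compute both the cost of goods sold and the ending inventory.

COGS = $572; ending inventory = $2,444

May 14, 286 sold [LIFO — newest first]: 286 @ $2 = $572
Ending inventory: 129 @ $3 + 63 @ $3 + 298 @ $6 + 40 @ $2 = $2,444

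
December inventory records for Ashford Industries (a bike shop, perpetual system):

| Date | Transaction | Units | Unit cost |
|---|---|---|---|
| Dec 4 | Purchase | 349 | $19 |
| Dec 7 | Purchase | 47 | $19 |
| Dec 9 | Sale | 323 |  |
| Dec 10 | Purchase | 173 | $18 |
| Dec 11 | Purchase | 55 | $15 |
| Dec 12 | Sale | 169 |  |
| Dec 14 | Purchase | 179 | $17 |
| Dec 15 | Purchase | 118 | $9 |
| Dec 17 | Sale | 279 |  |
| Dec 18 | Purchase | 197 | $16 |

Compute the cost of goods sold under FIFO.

Dec 9, 323 sold [FIFO — oldest first]: 323 @ $19 = $6,137
Dec 12, 169 sold [FIFO — oldest first]: 26 @ $19 + 47 @ $19 + 96 @ $18 = $3,115
Dec 17, 279 sold [FIFO — oldest first]: 77 @ $18 + 55 @ $15 + 147 @ $17 = $4,710
Total COGS = $6,137 + $3,115 + $4,710 = $13,962
Ending inventory: 32 @ $17 + 118 @ $9 + 197 @ $16 = $4,758
Check: goods available $18,720 = COGS $13,962 + ending $4,758

COGS = $13,962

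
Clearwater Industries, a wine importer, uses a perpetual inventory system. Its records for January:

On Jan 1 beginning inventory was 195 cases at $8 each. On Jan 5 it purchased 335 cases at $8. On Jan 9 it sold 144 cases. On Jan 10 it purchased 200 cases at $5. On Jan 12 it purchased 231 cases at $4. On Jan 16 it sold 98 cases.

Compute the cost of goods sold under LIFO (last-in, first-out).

Jan 9, 144 sold [LIFO — newest first]: 144 @ $8 = $1,152
Jan 16, 98 sold [LIFO — newest first]: 98 @ $4 = $392
Total COGS = $1,152 + $392 = $1,544
Ending inventory: 195 @ $8 + 191 @ $8 + 200 @ $5 + 133 @ $4 = $4,620

COGS = $1,544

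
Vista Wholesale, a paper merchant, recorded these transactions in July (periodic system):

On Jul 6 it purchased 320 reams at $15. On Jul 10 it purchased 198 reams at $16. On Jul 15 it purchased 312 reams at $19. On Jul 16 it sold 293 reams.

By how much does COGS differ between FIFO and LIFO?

FIFO COGS: 293 @ $15 = $4,395
LIFO COGS: 293 @ $19 = $5,567
Difference = |$4,395 − $5,567| = $1,172

$1,172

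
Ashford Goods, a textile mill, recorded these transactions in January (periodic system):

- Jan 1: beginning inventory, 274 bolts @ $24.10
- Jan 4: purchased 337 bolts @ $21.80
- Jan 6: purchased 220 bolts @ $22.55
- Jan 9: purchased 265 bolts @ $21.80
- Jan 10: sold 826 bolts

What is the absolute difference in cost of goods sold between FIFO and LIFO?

$617.25

FIFO COGS: 274 @ $24.10 + 337 @ $21.80 + 215 @ $22.55 = $18,798.25
LIFO COGS: 265 @ $21.80 + 220 @ $22.55 + 337 @ $21.80 + 4 @ $24.10 = $18,181.00
Difference = |$18,798.25 − $18,181.00| = $617.25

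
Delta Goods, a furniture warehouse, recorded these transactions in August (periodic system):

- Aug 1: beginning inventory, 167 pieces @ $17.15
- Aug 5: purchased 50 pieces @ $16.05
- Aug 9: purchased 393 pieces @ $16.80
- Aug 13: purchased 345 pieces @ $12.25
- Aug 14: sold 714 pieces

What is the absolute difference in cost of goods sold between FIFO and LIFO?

FIFO COGS: 167 @ $17.15 + 50 @ $16.05 + 393 @ $16.80 + 104 @ $12.25 = $11,542.95
LIFO COGS: 345 @ $12.25 + 369 @ $16.80 = $10,425.45
Difference = |$11,542.95 − $10,425.45| = $1,117.50

$1,117.50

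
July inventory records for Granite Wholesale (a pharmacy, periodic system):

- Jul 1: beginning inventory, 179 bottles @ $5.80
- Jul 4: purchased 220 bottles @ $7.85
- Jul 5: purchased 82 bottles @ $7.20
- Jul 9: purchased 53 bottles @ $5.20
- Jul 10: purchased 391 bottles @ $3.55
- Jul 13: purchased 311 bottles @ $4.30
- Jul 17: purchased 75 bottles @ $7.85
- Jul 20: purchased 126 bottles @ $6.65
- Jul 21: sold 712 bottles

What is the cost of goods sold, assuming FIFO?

Jul 21, 712 sold [FIFO — oldest first]: 179 @ $5.80 + 220 @ $7.85 + 82 @ $7.20 + 53 @ $5.20 + 178 @ $3.55 = $4,263.10
Ending inventory: 213 @ $3.55 + 311 @ $4.30 + 75 @ $7.85 + 126 @ $6.65 = $3,520.10
Check: goods available $7,783.20 = COGS $4,263.10 + ending $3,520.10

COGS = $4,263.10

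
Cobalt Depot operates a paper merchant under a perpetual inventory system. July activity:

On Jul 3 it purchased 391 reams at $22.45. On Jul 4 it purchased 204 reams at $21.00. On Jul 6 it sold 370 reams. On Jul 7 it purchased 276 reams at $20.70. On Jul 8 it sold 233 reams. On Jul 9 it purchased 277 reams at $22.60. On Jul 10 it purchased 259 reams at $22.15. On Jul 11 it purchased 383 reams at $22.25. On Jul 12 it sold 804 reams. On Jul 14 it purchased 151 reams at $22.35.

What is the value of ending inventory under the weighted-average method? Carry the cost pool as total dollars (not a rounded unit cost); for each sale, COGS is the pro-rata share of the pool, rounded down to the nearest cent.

After Jul 3: 391 on hand, pool $8,777.95 (≈ $22.4500 each)
After Jul 4: 595 on hand, pool $13,061.95 (≈ $21.9529 each)
Jul 6, sell 370: 370/595 × $13,061.95 → $8,122.55
After Jul 7: 501 on hand, pool $10,652.60 (≈ $21.2627 each)
Jul 8, sell 233: 233/501 × $10,652.60 → $4,954.20
After Jul 9: 545 on hand, pool $11,958.60 (≈ $21.9424 each)
After Jul 10: 804 on hand, pool $17,695.45 (≈ $22.0093 each)
After Jul 11: 1187 on hand, pool $26,217.20 (≈ $22.0869 each)
Jul 12, sell 804: 804/1187 × $26,217.20 → $17,757.90
After Jul 14: 534 on hand, pool $11,834.15 (≈ $22.1613 each)
Total COGS = $8,122.55 + $4,954.20 + $17,757.90 = $30,834.65
Ending inventory (cost pool remaining) = $11,834.15

Ending inventory = $11,834.15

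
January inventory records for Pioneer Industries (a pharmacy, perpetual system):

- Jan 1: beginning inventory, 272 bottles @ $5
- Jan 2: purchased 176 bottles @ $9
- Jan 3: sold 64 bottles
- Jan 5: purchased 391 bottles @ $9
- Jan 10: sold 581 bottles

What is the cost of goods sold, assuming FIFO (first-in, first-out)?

Jan 3, 64 sold [FIFO — oldest first]: 64 @ $5 = $320
Jan 10, 581 sold [FIFO — oldest first]: 208 @ $5 + 176 @ $9 + 197 @ $9 = $4,397
Total COGS = $320 + $4,397 = $4,717
Ending inventory: 194 @ $9 = $1,746

COGS = $4,717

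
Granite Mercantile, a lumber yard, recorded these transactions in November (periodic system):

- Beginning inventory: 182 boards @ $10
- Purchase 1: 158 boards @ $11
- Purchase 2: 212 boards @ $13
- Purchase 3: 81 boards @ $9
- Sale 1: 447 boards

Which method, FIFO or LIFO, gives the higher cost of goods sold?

LIFO

FIFO COGS: 182 @ $10 + 158 @ $11 + 107 @ $13 = $4,949
LIFO COGS: 81 @ $9 + 212 @ $13 + 154 @ $11 = $5,179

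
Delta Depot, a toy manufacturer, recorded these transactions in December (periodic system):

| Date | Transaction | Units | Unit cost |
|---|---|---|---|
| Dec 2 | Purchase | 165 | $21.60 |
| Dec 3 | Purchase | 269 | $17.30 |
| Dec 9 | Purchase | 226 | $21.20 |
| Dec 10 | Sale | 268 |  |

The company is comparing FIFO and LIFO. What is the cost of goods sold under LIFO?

FIFO COGS: 165 @ $21.60 + 103 @ $17.30 = $5,345.90
LIFO COGS: 226 @ $21.20 + 42 @ $17.30 = $5,517.80

COGS = $5,517.80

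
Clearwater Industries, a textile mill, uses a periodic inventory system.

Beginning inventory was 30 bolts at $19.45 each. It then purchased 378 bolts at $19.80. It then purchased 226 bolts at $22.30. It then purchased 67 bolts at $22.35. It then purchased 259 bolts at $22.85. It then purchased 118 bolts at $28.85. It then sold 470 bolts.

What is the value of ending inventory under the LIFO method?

Ending inventory = $12,527.90

Sale 1 (470) [LIFO — newest first]: 118 @ $28.85 + 259 @ $22.85 + 67 @ $22.35 + 26 @ $22.30 = $11,399.70
Ending inventory: 30 @ $19.45 + 378 @ $19.80 + 200 @ $22.30 = $12,527.90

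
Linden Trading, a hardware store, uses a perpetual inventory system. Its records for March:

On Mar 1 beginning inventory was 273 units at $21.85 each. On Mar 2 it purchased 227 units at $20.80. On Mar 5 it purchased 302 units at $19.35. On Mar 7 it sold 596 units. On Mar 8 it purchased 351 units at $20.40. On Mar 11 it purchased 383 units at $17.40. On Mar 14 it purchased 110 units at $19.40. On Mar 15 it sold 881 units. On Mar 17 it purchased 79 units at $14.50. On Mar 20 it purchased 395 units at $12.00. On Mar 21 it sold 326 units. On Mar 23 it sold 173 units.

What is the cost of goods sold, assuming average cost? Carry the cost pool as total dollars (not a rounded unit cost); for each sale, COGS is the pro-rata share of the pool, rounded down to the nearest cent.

After Mar 1: 273 on hand, pool $5,965.05 (≈ $21.8500 each)
After Mar 2: 500 on hand, pool $10,686.65 (≈ $21.3733 each)
After Mar 5: 802 on hand, pool $16,530.35 (≈ $20.6114 each)
Mar 7, sell 596: 596/802 × $16,530.35 → $12,284.39
After Mar 8: 557 on hand, pool $11,406.36 (≈ $20.4782 each)
After Mar 11: 940 on hand, pool $18,070.56 (≈ $19.2240 each)
After Mar 14: 1050 on hand, pool $20,204.56 (≈ $19.2424 each)
Mar 15, sell 881: 881/1050 × $20,204.56 → $16,952.58
After Mar 17: 248 on hand, pool $4,397.48 (≈ $17.7318 each)
After Mar 20: 643 on hand, pool $9,137.48 (≈ $14.2107 each)
Mar 21, sell 326: 326/643 × $9,137.48 → $4,632.68
Mar 23, sell 173: 173/317 × $4,504.80 → $2,458.45
Total COGS = $12,284.39 + $16,952.58 + $4,632.68 + $2,458.45 = $36,328.10
Ending inventory (cost pool remaining) = $2,046.35

COGS = $36,328.10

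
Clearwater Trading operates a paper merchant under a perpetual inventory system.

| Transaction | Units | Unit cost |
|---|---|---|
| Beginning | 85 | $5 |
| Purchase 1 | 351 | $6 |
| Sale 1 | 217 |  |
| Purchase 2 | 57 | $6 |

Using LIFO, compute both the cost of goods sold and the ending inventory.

Sale 1 (217) [LIFO — newest first]: 217 @ $6 = $1,302
Ending inventory: 85 @ $5 + 134 @ $6 + 57 @ $6 = $1,571

COGS = $1,302; ending inventory = $1,571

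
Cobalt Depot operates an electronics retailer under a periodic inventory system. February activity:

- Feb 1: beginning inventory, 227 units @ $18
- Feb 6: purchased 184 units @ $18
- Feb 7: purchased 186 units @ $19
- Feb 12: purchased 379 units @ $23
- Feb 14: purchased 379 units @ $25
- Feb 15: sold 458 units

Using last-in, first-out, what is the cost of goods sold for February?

Feb 15, 458 sold [LIFO — newest first]: 379 @ $25 + 79 @ $23 = $11,292
Ending inventory: 227 @ $18 + 184 @ $18 + 186 @ $19 + 300 @ $23 = $17,832

COGS = $11,292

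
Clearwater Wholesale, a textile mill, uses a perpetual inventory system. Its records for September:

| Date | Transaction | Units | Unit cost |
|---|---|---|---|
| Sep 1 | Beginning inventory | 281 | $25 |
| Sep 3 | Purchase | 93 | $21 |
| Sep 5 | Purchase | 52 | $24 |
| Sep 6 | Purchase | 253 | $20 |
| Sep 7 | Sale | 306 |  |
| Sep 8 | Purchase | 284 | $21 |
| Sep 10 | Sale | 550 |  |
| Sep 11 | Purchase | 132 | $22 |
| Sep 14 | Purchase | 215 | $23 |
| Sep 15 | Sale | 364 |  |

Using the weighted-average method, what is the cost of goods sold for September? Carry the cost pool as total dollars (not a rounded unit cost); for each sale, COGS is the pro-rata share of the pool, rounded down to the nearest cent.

COGS = $27,079.37

After Sep 1: 281 on hand, pool $7,025.00 (≈ $25.0000 each)
After Sep 3: 374 on hand, pool $8,978.00 (≈ $24.0053 each)
After Sep 5: 426 on hand, pool $10,226.00 (≈ $24.0047 each)
After Sep 6: 679 on hand, pool $15,286.00 (≈ $22.5125 each)
Sep 7, sell 306: 306/679 × $15,286.00 → $6,888.83
After Sep 8: 657 on hand, pool $14,361.17 (≈ $21.8587 each)
Sep 10, sell 550: 550/657 × $14,361.17 → $12,022.28
After Sep 11: 239 on hand, pool $5,242.89 (≈ $21.9368 each)
After Sep 14: 454 on hand, pool $10,187.89 (≈ $22.4403 each)
Sep 15, sell 364: 364/454 × $10,187.89 → $8,168.26
Total COGS = $6,888.83 + $12,022.28 + $8,168.26 = $27,079.37
Ending inventory (cost pool remaining) = $2,019.63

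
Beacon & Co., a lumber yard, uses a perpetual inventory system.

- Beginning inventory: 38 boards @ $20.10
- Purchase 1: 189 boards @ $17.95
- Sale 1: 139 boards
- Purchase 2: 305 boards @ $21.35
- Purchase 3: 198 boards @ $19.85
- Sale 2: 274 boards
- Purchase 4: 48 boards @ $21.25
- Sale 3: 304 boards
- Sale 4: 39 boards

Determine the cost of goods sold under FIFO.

COGS = $15,150.90

Sale 1 (139) [FIFO — oldest first]: 38 @ $20.10 + 101 @ $17.95 = $2,576.75
Sale 2 (274) [FIFO — oldest first]: 88 @ $17.95 + 186 @ $21.35 = $5,550.70
Sale 3 (304) [FIFO — oldest first]: 119 @ $21.35 + 185 @ $19.85 = $6,212.90
Sale 4 (39) [FIFO — oldest first]: 13 @ $19.85 + 26 @ $21.25 = $810.55
Total COGS = $2,576.75 + $5,550.70 + $6,212.90 + $810.55 = $15,150.90
Ending inventory: 22 @ $21.25 = $467.50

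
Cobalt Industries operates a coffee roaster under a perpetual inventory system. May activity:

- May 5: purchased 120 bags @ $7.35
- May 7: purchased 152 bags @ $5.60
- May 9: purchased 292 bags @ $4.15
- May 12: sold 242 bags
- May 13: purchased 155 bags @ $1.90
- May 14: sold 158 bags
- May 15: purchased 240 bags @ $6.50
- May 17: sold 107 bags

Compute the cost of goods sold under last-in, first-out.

May 12, 242 sold [LIFO — newest first]: 242 @ $4.15 = $1,004.30
May 14, 158 sold [LIFO — newest first]: 155 @ $1.90 + 3 @ $4.15 = $306.95
May 17, 107 sold [LIFO — newest first]: 107 @ $6.50 = $695.50
Total COGS = $1,004.30 + $306.95 + $695.50 = $2,006.75
Ending inventory: 120 @ $7.35 + 152 @ $5.60 + 47 @ $4.15 + 133 @ $6.50 = $2,792.75
Check: goods available $4,799.50 = COGS $2,006.75 + ending $2,792.75

COGS = $2,006.75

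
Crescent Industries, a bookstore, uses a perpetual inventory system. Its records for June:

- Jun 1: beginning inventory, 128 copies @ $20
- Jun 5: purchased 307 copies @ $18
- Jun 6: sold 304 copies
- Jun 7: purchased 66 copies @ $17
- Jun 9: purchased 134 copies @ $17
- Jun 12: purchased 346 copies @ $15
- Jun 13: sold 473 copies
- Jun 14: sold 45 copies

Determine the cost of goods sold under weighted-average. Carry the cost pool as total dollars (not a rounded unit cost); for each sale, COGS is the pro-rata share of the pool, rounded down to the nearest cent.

COGS = $14,086.64

After Jun 1: 128 on hand, pool $2,560.00 (≈ $20.0000 each)
After Jun 5: 435 on hand, pool $8,086.00 (≈ $18.5885 each)
Jun 6, sell 304: 304/435 × $8,086.00 → $5,650.90
After Jun 7: 197 on hand, pool $3,557.10 (≈ $18.0563 each)
After Jun 9: 331 on hand, pool $5,835.10 (≈ $17.6287 each)
After Jun 12: 677 on hand, pool $11,025.10 (≈ $16.2852 each)
Jun 13, sell 473: 473/677 × $11,025.10 → $7,702.91
Jun 14, sell 45: 45/204 × $3,322.19 → $732.83
Total COGS = $5,650.90 + $7,702.91 + $732.83 = $14,086.64
Ending inventory (cost pool remaining) = $2,589.36
Check: goods available $16,676.00 = COGS $14,086.64 + ending $2,589.36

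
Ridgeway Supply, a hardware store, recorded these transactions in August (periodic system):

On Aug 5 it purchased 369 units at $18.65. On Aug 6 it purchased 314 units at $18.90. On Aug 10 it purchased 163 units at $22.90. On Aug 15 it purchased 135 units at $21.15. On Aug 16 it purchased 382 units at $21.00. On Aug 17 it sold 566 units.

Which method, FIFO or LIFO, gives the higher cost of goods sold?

LIFO

FIFO COGS: 369 @ $18.65 + 197 @ $18.90 = $10,605.15
LIFO COGS: 382 @ $21.00 + 135 @ $21.15 + 49 @ $22.90 = $11,999.35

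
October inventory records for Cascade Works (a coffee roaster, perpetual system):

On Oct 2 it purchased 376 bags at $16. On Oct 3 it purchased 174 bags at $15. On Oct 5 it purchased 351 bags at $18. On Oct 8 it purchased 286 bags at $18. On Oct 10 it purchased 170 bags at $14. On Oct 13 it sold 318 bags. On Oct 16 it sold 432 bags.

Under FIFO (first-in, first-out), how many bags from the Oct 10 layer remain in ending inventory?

170

Oct 13, 318 sold [FIFO — oldest first]: 318 @ $16 = $5,088
Oct 16, 432 sold [FIFO — oldest first]: 58 @ $16 + 174 @ $15 + 200 @ $18 = $7,138
Total COGS = $5,088 + $7,138 = $12,226
Ending inventory: 151 @ $18 + 286 @ $18 + 170 @ $14 = $10,246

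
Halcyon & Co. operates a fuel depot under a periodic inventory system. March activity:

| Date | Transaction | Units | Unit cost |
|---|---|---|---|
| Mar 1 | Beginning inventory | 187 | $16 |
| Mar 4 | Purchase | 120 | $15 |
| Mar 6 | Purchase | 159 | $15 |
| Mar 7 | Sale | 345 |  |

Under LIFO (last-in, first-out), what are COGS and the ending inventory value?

Mar 7, 345 sold [LIFO — newest first]: 159 @ $15 + 120 @ $15 + 66 @ $16 = $5,241
Ending inventory: 121 @ $16 = $1,936
Check: goods available $7,177 = COGS $5,241 + ending $1,936

COGS = $5,241; ending inventory = $1,936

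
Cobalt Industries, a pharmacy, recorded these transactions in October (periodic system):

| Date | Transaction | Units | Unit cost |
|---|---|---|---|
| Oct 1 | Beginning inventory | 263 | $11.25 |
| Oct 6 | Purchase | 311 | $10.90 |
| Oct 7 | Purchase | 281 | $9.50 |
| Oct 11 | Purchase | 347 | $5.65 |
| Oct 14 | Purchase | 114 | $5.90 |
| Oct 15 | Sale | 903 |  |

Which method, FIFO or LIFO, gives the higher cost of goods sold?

FIFO COGS: 263 @ $11.25 + 311 @ $10.90 + 281 @ $9.50 + 48 @ $5.65 = $9,289.35
LIFO COGS: 114 @ $5.90 + 347 @ $5.65 + 281 @ $9.50 + 161 @ $10.90 = $7,057.55

FIFO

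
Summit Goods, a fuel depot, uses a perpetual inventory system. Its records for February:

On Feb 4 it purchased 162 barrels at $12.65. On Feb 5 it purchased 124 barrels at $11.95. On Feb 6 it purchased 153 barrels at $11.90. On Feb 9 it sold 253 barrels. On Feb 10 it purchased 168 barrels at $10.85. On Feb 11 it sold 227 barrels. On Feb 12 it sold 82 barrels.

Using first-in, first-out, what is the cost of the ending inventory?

Feb 9, 253 sold [FIFO — oldest first]: 162 @ $12.65 + 91 @ $11.95 = $3,136.75
Feb 11, 227 sold [FIFO — oldest first]: 33 @ $11.95 + 153 @ $11.90 + 41 @ $10.85 = $2,659.90
Feb 12, 82 sold [FIFO — oldest first]: 82 @ $10.85 = $889.70
Total COGS = $3,136.75 + $2,659.90 + $889.70 = $6,686.35
Ending inventory: 45 @ $10.85 = $488.25

Ending inventory = $488.25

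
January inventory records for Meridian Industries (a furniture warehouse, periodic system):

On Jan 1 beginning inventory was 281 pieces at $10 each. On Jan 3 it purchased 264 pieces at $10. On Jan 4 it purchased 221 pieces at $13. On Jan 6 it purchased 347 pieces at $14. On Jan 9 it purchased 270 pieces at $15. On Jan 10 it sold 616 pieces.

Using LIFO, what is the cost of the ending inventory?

Ending inventory = $8,337

Jan 10, 616 sold [LIFO — newest first]: 270 @ $15 + 346 @ $14 = $8,894
Ending inventory: 281 @ $10 + 264 @ $10 + 221 @ $13 + 1 @ $14 = $8,337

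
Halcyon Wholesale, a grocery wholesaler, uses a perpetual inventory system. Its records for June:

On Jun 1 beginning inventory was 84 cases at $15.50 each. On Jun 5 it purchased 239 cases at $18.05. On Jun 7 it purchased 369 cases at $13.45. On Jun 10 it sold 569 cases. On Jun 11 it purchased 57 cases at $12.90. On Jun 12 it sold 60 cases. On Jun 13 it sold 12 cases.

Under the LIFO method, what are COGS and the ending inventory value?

COGS = $9,579.10; ending inventory = $1,735.20

Jun 10, 569 sold [LIFO — newest first]: 369 @ $13.45 + 200 @ $18.05 = $8,573.05
Jun 12, 60 sold [LIFO — newest first]: 57 @ $12.90 + 3 @ $18.05 = $789.45
Jun 13, 12 sold [LIFO — newest first]: 12 @ $18.05 = $216.60
Total COGS = $8,573.05 + $789.45 + $216.60 = $9,579.10
Ending inventory: 84 @ $15.50 + 24 @ $18.05 = $1,735.20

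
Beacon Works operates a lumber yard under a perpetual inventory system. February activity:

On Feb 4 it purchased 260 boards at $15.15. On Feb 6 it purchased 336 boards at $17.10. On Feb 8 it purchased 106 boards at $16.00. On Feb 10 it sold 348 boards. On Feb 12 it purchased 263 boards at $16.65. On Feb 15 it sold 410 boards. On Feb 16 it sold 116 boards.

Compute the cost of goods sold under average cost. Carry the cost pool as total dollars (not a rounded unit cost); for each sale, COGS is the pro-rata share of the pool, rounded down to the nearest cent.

After Feb 4: 260 on hand, pool $3,939.00 (≈ $15.1500 each)
After Feb 6: 596 on hand, pool $9,684.60 (≈ $16.2493 each)
After Feb 8: 702 on hand, pool $11,380.60 (≈ $16.2117 each)
Feb 10, sell 348: 348/702 × $11,380.60 → $5,641.66
After Feb 12: 617 on hand, pool $10,117.89 (≈ $16.3985 each)
Feb 15, sell 410: 410/617 × $10,117.89 → $6,723.39
Feb 16, sell 116: 116/207 × $3,394.50 → $1,902.23
Total COGS = $5,641.66 + $6,723.39 + $1,902.23 = $14,267.28
Ending inventory (cost pool remaining) = $1,492.27
Check: goods available $15,759.55 = COGS $14,267.28 + ending $1,492.27

COGS = $14,267.28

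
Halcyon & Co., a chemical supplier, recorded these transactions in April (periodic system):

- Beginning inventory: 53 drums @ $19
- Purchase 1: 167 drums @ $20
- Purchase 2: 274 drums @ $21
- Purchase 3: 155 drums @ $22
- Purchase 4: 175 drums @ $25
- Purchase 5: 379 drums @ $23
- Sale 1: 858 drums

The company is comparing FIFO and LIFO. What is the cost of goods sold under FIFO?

COGS = $18,668

FIFO COGS: 53 @ $19 + 167 @ $20 + 274 @ $21 + 155 @ $22 + 175 @ $25 + 34 @ $23 = $18,668
LIFO COGS: 379 @ $23 + 175 @ $25 + 155 @ $22 + 149 @ $21 = $19,631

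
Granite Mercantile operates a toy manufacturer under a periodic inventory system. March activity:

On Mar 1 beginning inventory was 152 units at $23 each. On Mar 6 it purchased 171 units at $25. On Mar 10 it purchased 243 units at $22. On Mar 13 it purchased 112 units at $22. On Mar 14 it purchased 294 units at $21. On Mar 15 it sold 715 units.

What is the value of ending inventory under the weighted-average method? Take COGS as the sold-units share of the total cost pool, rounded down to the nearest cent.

Mar 15, sell 715: 715/972 × $21,755.00 → $16,002.90
Ending inventory (cost pool remaining) = $5,752.10

Ending inventory = $5,752.10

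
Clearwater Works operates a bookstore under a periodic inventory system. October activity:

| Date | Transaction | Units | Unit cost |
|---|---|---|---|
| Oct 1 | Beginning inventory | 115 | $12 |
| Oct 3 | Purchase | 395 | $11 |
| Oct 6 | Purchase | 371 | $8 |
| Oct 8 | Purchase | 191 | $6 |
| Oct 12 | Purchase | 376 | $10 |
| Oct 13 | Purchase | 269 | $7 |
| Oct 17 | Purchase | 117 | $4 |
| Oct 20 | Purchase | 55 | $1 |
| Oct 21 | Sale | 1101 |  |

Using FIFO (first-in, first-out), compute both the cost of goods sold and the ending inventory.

COGS = $10,129; ending inventory = $5,876

Oct 21, 1101 sold [FIFO — oldest first]: 115 @ $12 + 395 @ $11 + 371 @ $8 + 191 @ $6 + 29 @ $10 = $10,129
Ending inventory: 347 @ $10 + 269 @ $7 + 117 @ $4 + 55 @ $1 = $5,876
Check: goods available $16,005 = COGS $10,129 + ending $5,876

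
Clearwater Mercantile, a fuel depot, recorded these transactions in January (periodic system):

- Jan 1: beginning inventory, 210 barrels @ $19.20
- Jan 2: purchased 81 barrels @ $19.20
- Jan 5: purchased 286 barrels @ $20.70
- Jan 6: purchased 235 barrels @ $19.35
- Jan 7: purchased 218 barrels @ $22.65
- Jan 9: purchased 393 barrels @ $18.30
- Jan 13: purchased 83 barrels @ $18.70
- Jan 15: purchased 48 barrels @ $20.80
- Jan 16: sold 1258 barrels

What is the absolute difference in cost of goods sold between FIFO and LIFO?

FIFO COGS: 210 @ $19.20 + 81 @ $19.20 + 286 @ $20.70 + 235 @ $19.35 + 218 @ $22.65 + 228 @ $18.30 = $25,164.75
LIFO COGS: 48 @ $20.80 + 83 @ $18.70 + 393 @ $18.30 + 218 @ $22.65 + 235 @ $19.35 + 281 @ $20.70 = $25,044.05
Difference = |$25,164.75 − $25,044.05| = $120.70

$120.70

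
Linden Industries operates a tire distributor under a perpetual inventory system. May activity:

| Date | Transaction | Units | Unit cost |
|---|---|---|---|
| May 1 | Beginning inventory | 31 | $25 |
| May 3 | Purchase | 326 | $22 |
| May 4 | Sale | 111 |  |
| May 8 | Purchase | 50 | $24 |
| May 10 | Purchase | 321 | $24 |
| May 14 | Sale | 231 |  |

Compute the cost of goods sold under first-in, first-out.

COGS = $7,617

May 4, 111 sold [FIFO — oldest first]: 31 @ $25 + 80 @ $22 = $2,535
May 14, 231 sold [FIFO — oldest first]: 231 @ $22 = $5,082
Total COGS = $2,535 + $5,082 = $7,617
Ending inventory: 15 @ $22 + 50 @ $24 + 321 @ $24 = $9,234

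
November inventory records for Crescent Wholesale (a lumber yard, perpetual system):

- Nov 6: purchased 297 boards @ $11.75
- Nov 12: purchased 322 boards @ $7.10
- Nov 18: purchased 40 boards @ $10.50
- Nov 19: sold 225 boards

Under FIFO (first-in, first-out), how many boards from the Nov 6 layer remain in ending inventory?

Nov 19, 225 sold [FIFO — oldest first]: 225 @ $11.75 = $2,643.75
Ending inventory: 72 @ $11.75 + 322 @ $7.10 + 40 @ $10.50 = $3,552.20

72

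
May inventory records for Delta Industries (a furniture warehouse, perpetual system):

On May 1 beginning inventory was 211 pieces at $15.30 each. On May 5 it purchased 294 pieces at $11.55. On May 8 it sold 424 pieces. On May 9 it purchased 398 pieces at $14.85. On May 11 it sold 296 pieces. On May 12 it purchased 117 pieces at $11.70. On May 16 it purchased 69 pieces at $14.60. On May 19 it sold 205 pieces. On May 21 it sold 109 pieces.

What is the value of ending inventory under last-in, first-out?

May 8, 424 sold [LIFO — newest first]: 294 @ $11.55 + 130 @ $15.30 = $5,384.70
May 11, 296 sold [LIFO — newest first]: 296 @ $14.85 = $4,395.60
May 19, 205 sold [LIFO — newest first]: 69 @ $14.60 + 117 @ $11.70 + 19 @ $14.85 = $2,658.45
May 21, 109 sold [LIFO — newest first]: 83 @ $14.85 + 26 @ $15.30 = $1,630.35
Total COGS = $5,384.70 + $4,395.60 + $2,658.45 + $1,630.35 = $14,069.10
Ending inventory: 55 @ $15.30 = $841.50
Check: goods available $14,910.60 = COGS $14,069.10 + ending $841.50

Ending inventory = $841.50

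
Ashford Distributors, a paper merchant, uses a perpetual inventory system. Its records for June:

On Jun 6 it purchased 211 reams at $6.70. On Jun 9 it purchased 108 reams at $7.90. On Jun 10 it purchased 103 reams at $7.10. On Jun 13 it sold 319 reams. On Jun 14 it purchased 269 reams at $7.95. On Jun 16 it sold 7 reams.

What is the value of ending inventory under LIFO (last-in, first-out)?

Jun 13, 319 sold [LIFO — newest first]: 103 @ $7.10 + 108 @ $7.90 + 108 @ $6.70 = $2,308.10
Jun 16, 7 sold [LIFO — newest first]: 7 @ $7.95 = $55.65
Total COGS = $2,308.10 + $55.65 = $2,363.75
Ending inventory: 103 @ $6.70 + 262 @ $7.95 = $2,773.00
Check: goods available $5,136.75 = COGS $2,363.75 + ending $2,773.00

Ending inventory = $2,773.00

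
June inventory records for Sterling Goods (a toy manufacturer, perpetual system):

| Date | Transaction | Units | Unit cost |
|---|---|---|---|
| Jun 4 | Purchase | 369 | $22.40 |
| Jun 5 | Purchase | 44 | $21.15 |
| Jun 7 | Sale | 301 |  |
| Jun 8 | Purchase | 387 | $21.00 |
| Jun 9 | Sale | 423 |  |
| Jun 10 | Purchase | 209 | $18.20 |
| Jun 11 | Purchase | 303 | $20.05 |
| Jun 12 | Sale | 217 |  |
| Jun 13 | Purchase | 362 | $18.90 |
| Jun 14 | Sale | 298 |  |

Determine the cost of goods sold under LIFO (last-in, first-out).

COGS = $25,603.85

Jun 7, 301 sold [LIFO — newest first]: 44 @ $21.15 + 257 @ $22.40 = $6,687.40
Jun 9, 423 sold [LIFO — newest first]: 387 @ $21.00 + 36 @ $22.40 = $8,933.40
Jun 12, 217 sold [LIFO — newest first]: 217 @ $20.05 = $4,350.85
Jun 14, 298 sold [LIFO — newest first]: 298 @ $18.90 = $5,632.20
Total COGS = $6,687.40 + $8,933.40 + $4,350.85 + $5,632.20 = $25,603.85
Ending inventory: 76 @ $22.40 + 209 @ $18.20 + 86 @ $20.05 + 64 @ $18.90 = $8,440.10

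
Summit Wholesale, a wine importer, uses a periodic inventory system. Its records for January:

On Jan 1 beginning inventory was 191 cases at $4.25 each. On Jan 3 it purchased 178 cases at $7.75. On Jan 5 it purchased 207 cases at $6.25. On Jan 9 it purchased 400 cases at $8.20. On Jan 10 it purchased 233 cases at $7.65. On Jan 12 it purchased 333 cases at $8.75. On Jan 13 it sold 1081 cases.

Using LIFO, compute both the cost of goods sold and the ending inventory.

Jan 13, 1081 sold [LIFO — newest first]: 333 @ $8.75 + 233 @ $7.65 + 400 @ $8.20 + 115 @ $6.25 = $8,694.95
Ending inventory: 191 @ $4.25 + 178 @ $7.75 + 92 @ $6.25 = $2,766.25
Check: goods available $11,461.20 = COGS $8,694.95 + ending $2,766.25

COGS = $8,694.95; ending inventory = $2,766.25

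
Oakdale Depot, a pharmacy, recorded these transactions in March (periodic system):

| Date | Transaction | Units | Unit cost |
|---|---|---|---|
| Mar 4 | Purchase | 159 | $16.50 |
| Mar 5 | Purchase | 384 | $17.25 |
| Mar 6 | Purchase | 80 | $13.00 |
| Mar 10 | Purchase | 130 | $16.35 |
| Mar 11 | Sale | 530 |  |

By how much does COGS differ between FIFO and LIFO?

$337.75

FIFO COGS: 159 @ $16.50 + 371 @ $17.25 = $9,023.25
LIFO COGS: 130 @ $16.35 + 80 @ $13.00 + 320 @ $17.25 = $8,685.50
Difference = |$9,023.25 − $8,685.50| = $337.75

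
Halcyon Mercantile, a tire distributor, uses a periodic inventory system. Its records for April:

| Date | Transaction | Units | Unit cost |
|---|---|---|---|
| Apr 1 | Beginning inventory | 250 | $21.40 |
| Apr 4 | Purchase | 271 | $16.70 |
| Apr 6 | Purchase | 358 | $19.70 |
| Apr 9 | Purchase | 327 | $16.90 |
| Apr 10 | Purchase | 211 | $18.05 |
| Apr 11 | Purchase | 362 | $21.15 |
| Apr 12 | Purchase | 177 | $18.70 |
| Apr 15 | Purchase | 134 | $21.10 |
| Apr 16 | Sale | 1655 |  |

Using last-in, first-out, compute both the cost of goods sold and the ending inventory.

Apr 16, 1655 sold [LIFO — newest first]: 134 @ $21.10 + 177 @ $18.70 + 362 @ $21.15 + 211 @ $18.05 + 327 @ $16.90 + 358 @ $19.70 + 86 @ $16.70 = $31,617.25
Ending inventory: 250 @ $21.40 + 185 @ $16.70 = $8,439.50

COGS = $31,617.25; ending inventory = $8,439.50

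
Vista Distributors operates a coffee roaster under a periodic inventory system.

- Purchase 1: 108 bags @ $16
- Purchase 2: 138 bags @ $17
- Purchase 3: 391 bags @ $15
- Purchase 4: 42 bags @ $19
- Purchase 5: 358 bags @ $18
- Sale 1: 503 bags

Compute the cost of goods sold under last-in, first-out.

Sale 1 (503) [LIFO — newest first]: 358 @ $18 + 42 @ $19 + 103 @ $15 = $8,787
Ending inventory: 108 @ $16 + 138 @ $17 + 288 @ $15 = $8,394
Check: goods available $17,181 = COGS $8,787 + ending $8,394

COGS = $8,787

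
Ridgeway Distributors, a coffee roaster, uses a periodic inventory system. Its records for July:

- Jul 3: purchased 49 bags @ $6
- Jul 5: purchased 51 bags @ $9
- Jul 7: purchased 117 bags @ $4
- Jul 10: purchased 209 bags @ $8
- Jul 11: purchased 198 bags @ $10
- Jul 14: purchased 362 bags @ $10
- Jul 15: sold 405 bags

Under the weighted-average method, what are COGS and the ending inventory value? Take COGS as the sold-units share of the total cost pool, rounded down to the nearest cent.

Jul 15, sell 405: 405/986 × $8,493.00 → $3,488.50
Ending inventory (cost pool remaining) = $5,004.50

COGS = $3,488.50; ending inventory = $5,004.50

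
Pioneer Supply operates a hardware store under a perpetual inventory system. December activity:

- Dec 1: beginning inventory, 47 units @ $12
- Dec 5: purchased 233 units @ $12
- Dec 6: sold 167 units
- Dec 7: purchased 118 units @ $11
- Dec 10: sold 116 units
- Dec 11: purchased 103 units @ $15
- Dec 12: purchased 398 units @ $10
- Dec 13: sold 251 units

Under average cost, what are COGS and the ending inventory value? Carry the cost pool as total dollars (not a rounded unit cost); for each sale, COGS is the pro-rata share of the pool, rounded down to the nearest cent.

After Dec 1: 47 on hand, pool $564.00 (≈ $12.0000 each)
After Dec 5: 280 on hand, pool $3,360.00 (≈ $12.0000 each)
Dec 6, sell 167: 167/280 × $3,360.00 → $2,004.00
After Dec 7: 231 on hand, pool $2,654.00 (≈ $11.4892 each)
Dec 10, sell 116: 116/231 × $2,654.00 → $1,332.74
After Dec 11: 218 on hand, pool $2,866.26 (≈ $13.1480 each)
After Dec 12: 616 on hand, pool $6,846.26 (≈ $11.1141 each)
Dec 13, sell 251: 251/616 × $6,846.26 → $2,789.62
Total COGS = $2,004.00 + $1,332.74 + $2,789.62 = $6,126.36
Ending inventory (cost pool remaining) = $4,056.64
Check: goods available $10,183.00 = COGS $6,126.36 + ending $4,056.64

COGS = $6,126.36; ending inventory = $4,056.64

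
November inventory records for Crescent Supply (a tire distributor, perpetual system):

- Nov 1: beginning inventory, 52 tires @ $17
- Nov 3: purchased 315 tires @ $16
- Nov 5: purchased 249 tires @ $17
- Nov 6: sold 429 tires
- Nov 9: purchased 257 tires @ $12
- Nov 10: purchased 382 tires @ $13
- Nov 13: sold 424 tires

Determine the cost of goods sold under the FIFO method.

COGS = $13,001

Nov 6, 429 sold [FIFO — oldest first]: 52 @ $17 + 315 @ $16 + 62 @ $17 = $6,978
Nov 13, 424 sold [FIFO — oldest first]: 187 @ $17 + 237 @ $12 = $6,023
Total COGS = $6,978 + $6,023 = $13,001
Ending inventory: 20 @ $12 + 382 @ $13 = $5,206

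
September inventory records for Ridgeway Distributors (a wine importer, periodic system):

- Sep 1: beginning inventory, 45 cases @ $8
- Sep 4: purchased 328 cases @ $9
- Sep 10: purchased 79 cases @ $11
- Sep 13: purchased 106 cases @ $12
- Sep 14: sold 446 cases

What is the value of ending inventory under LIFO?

Sep 14, 446 sold [LIFO — newest first]: 106 @ $12 + 79 @ $11 + 261 @ $9 = $4,490
Ending inventory: 45 @ $8 + 67 @ $9 = $963

Ending inventory = $963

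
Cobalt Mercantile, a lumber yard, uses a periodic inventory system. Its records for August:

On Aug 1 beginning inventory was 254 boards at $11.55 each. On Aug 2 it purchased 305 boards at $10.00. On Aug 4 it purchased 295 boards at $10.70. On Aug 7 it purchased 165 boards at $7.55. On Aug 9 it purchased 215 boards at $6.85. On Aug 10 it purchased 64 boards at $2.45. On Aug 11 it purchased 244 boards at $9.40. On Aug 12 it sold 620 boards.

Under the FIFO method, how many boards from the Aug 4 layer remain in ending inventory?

Aug 12, 620 sold [FIFO — oldest first]: 254 @ $11.55 + 305 @ $10.00 + 61 @ $10.70 = $6,636.40
Ending inventory: 234 @ $10.70 + 165 @ $7.55 + 215 @ $6.85 + 64 @ $2.45 + 244 @ $9.40 = $7,672.70

234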